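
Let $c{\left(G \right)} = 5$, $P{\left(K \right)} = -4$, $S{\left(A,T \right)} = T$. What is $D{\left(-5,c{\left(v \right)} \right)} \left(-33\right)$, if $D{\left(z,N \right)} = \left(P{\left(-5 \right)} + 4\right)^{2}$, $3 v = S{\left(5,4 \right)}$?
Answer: $0$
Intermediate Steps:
$v = \frac{4}{3}$ ($v = \frac{1}{3} \cdot 4 = \frac{4}{3} \approx 1.3333$)
$D{\left(z,N \right)} = 0$ ($D{\left(z,N \right)} = \left(-4 + 4\right)^{2} = 0^{2} = 0$)
$D{\left(-5,c{\left(v \right)} \right)} \left(-33\right) = 0 \left(-33\right) = 0$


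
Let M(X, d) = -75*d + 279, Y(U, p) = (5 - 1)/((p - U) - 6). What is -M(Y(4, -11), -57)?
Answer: -4554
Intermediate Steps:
Y(U, p) = 4/(-6 + p - U)
M(X, d) = 279 - 75*d
-M(Y(4, -11), -57) = -(279 - 75*(-57)) = -(279 + 4275) = -1*4554 = -4554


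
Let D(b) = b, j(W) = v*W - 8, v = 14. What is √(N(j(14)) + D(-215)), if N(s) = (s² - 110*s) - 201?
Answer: 2*√3562 ≈ 119.36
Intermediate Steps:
j(W) = -8 + 14*W (j(W) = 14*W - 8 = -8 + 14*W)
N(s) = -201 + s² - 110*s
√(N(j(14)) + D(-215)) = √((-201 + (-8 + 14*14)² - 110*(-8 + 14*14)) - 215) = √((-201 + (-8 + 196)² - 110*(-8 + 196)) - 215) = √((-201 + 188² - 110*188) - 215) = √((-201 + 35344 - 20680) - 215) = √(14463 - 215) = √14248 = 2*√3562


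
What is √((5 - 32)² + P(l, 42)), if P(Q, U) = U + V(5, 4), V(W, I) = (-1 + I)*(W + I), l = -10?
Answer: √798 ≈ 28.249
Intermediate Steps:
V(W, I) = (-1 + I)*(I + W)
P(Q, U) = 27 + U (P(Q, U) = U + (4² - 1*4 - 1*5 + 4*5) = U + (16 - 4 - 5 + 20) = U + 27 = 27 + U)
√((5 - 32)² + P(l, 42)) = √((5 - 32)² + (27 + 42)) = √((-27)² + 69) = √(729 + 69) = √798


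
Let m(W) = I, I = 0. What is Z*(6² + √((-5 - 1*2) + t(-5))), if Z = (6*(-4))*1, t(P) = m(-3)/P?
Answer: -864 - 24*I*√7 ≈ -864.0 - 63.498*I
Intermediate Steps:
m(W) = 0
t(P) = 0 (t(P) = 0/P = 0)
Z = -24 (Z = -24*1 = -24)
Z*(6² + √((-5 - 1*2) + t(-5))) = -24*(6² + √((-5 - 1*2) + 0)) = -24*(36 + √((-5 - 2) + 0)) = -24*(36 + √(-7 + 0)) = -24*(36 + √(-7)) = -24*(36 + I*√7) = -864 - 24*I*√7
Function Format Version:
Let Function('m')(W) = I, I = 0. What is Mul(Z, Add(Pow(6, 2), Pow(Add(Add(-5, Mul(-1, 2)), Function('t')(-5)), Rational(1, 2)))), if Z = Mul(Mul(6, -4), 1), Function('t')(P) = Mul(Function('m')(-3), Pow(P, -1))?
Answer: Add(-864, Mul(-24, I, Pow(7, Rational(1, 2)))) ≈ Add(-864.00, Mul(-63.498, I))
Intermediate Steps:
Function('m')(W) = 0
Function('t')(P) = 0 (Function('t')(P) = Mul(0, Pow(P, -1)) = 0)
Z = -24 (Z = Mul(-24, 1) = -24)
Mul(Z, Add(Pow(6, 2), Pow(Add(Add(-5, Mul(-1, 2)), Function('t')(-5)), Rational(1, 2)))) = Mul(-24, Add(Pow(6, 2), Pow(Add(Add(-5, Mul(-1, 2)), 0), Rational(1, 2)))) = Mul(-24, Add(36, Pow(Add(Add(-5, -2), 0), Rational(1, 2)))) = Mul(-24, Add(36, Pow(Add(-7, 0), Rational(1, 2)))) = Mul(-24, Add(36, Pow(-7, Rational(1, 2)))) = Mul(-24, Add(36, Mul(I, Pow(7, Rational(1, 2))))) = Add(-864, Mul(-24, I, Pow(7, Rational(1, 2))))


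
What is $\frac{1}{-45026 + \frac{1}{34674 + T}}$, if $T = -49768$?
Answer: $- \frac{15094}{679622445} \approx -2.2209 \cdot 10^{-5}$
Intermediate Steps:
$\frac{1}{-45026 + \frac{1}{34674 + T}} = \frac{1}{-45026 + \frac{1}{34674 - 49768}} = \frac{1}{-45026 + \frac{1}{-15094}} = \frac{1}{-45026 - \frac{1}{15094}} = \frac{1}{- \frac{679622445}{15094}} = - \frac{15094}{679622445}$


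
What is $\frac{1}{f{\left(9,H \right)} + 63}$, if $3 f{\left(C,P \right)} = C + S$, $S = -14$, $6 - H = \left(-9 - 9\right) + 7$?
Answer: $\frac{3}{184} \approx 0.016304$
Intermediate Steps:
$H = 17$ ($H = 6 - \left(\left(-9 - 9\right) + 7\right) = 6 - \left(-18 + 7\right) = 6 - -11 = 6 + 11 = 17$)
$f{\left(C,P \right)} = - \frac{14}{3} + \frac{C}{3}$ ($f{\left(C,P \right)} = \frac{C - 14}{3} = \frac{-14 + C}{3} = - \frac{14}{3} + \frac{C}{3}$)
$\frac{1}{f{\left(9,H \right)} + 63} = \frac{1}{\left(- \frac{14}{3} + \frac{1}{3} \cdot 9\right) + 63} = \frac{1}{\left(- \frac{14}{3} + 3\right) + 63} = \frac{1}{- \frac{5}{3} + 63} = \frac{1}{\frac{184}{3}} = \frac{3}{184}$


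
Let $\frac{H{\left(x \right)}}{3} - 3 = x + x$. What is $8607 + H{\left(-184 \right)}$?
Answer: $7512$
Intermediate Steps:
$H{\left(x \right)} = 9 + 6 x$ ($H{\left(x \right)} = 9 + 3 \left(x + x\right) = 9 + 3 \cdot 2 x = 9 + 6 x$)
$8607 + H{\left(-184 \right)} = 8607 + \left(9 + 6 \left(-184\right)\right) = 8607 + \left(9 - 1104\right) = 8607 - 1095 = 7512$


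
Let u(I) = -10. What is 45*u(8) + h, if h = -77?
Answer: -527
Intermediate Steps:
45*u(8) + h = 45*(-10) - 77 = -450 - 77 = -527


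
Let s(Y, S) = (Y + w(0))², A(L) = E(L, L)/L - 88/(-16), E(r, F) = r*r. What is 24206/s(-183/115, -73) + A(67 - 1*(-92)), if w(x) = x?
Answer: 651266581/66978 ≈ 9723.6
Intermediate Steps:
E(r, F) = r²
A(L) = 11/2 + L (A(L) = L²/L - 88/(-16) = L - 88*(-1/16) = L + 11/2 = 11/2 + L)
s(Y, S) = Y² (s(Y, S) = (Y + 0)² = Y²)
24206/s(-183/115, -73) + A(67 - 1*(-92)) = 24206/((-183/115)²) + (11/2 + (67 - 1*(-92))) = 24206/((-183*1/115)²) + (11/2 + (67 + 92)) = 24206/((-183/115)²) + (11/2 + 159) = 24206/(33489/13225) + 329/2 = 24206*(13225/33489) + 329/2 = 320124350/33489 + 329/2 = 651266581/66978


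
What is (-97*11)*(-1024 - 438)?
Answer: 1559954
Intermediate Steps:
(-97*11)*(-1024 - 438) = -1067*(-1462) = 1559954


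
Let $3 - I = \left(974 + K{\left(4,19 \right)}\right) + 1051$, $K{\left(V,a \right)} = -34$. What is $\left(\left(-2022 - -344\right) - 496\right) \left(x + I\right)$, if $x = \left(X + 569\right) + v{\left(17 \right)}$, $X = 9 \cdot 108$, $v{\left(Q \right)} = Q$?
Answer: $934820$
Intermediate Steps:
$X = 972$
$I = -1988$ ($I = 3 - \left(\left(974 - 34\right) + 1051\right) = 3 - \left(940 + 1051\right) = 3 - 1991 = -1988$)
$x = 1558$ ($x = \left(972 + 569\right) + 17 = 1541 + 17 = 1558$)
$\left(\left(-2022 - -344\right) - 496\right) \left(x + I\right) = \left(\left(-2022 - -344\right) - 496\right) \left(1558 - 1988\right) = \left(\left(-2022 + 344\right) - 496\right) \left(-430\right) = \left(-1678 - 496\right) \left(-430\right) = \left(-2174\right) \left(-430\right) = 934820$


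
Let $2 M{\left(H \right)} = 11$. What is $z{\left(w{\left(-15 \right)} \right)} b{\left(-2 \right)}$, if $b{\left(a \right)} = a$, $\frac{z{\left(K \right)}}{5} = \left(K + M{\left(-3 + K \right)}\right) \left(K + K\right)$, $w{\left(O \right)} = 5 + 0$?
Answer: $-1050$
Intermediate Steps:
$M{\left(H \right)} = \frac{11}{2}$ ($M{\left(H \right)} = \frac{1}{2} \cdot 11 = \frac{11}{2}$)
$w{\left(O \right)} = 5$
$z{\left(K \right)} = 10 K \left(\frac{11}{2} + K\right)$ ($z{\left(K \right)} = 5 \left(K + \frac{11}{2}\right) \left(K + K\right) = 5 \left(\frac{11}{2} + K\right) 2 K = 5 \cdot 2 K \left(\frac{11}{2} + K\right) = 10 K \left(\frac{11}{2} + K\right)$)
$z{\left(w{\left(-15 \right)} \right)} b{\left(-2 \right)} = 5 \cdot 5 \left(11 + 2 \cdot 5\right) \left(-2\right) = 5 \cdot 5 \left(11 + 10\right) \left(-2\right) = 5 \cdot 5 \cdot 21 \left(-2\right) = 525 \left(-2\right) = -1050$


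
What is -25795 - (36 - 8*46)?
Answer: -25463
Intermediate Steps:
-25795 - (36 - 8*46) = -25795 - (36 - 368) = -25795 - 1*(-332) = -25795 + 332 = -25463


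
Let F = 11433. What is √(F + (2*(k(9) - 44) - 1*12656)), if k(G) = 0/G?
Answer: I*√1311 ≈ 36.208*I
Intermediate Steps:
k(G) = 0
√(F + (2*(k(9) - 44) - 1*12656)) = √(11433 + (2*(0 - 44) - 1*12656)) = √(11433 + (2*(-44) - 12656)) = √(11433 + (-88 - 12656)) = √(11433 - 12744) = √(-1311) = I*√1311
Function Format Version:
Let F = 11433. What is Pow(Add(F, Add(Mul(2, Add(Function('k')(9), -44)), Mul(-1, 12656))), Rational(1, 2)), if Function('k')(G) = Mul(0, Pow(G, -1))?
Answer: Mul(I, Pow(1311, Rational(1, 2))) ≈ Mul(36.208, I)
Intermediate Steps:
Function('k')(G) = 0
Pow(Add(F, Add(Mul(2, Add(Function('k')(9), -44)), Mul(-1, 12656))), Rational(1, 2)) = Pow(Add(11433, Add(Mul(2, Add(0, -44)), Mul(-1, 12656))), Rational(1, 2)) = Pow(Add(11433, Add(Mul(2, -44), -12656)), Rational(1, 2)) = Pow(Add(11433, Add(-88, -12656)), Rational(1, 2)) = Pow(Add(11433, -12744), Rational(1, 2)) = Pow(-1311, Rational(1, 2)) = Mul(I, Pow(1311, Rational(1, 2)))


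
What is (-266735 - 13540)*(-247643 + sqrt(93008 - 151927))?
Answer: 69408141825 - 280275*I*sqrt(58919) ≈ 6.9408e+10 - 6.8032e+7*I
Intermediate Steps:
(-266735 - 13540)*(-247643 + sqrt(93008 - 151927)) = -280275*(-247643 + sqrt(-58919)) = -280275*(-247643 + I*sqrt(58919)) = 69408141825 - 280275*I*sqrt(58919)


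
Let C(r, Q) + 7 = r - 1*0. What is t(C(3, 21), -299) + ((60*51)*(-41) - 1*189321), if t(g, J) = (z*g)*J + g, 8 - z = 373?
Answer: -751325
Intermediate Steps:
z = -365 (z = 8 - 1*373 = 8 - 373 = -365)
C(r, Q) = -7 + r (C(r, Q) = -7 + (r - 1*0) = -7 + (r + 0) = -7 + r)
t(g, J) = g - 365*J*g (t(g, J) = (-365*g)*J + g = -365*J*g + g = g - 365*J*g)
t(C(3, 21), -299) + ((60*51)*(-41) - 1*189321) = (-7 + 3)*(1 - 365*(-299)) + ((60*51)*(-41) - 1*189321) = -4*(1 + 109135) + (3060*(-41) - 189321) = -4*109136 + (-125460 - 189321) = -436544 - 314781 = -751325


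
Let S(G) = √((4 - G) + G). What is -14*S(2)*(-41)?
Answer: 1148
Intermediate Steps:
S(G) = 2 (S(G) = √4 = 2)
-14*S(2)*(-41) = -14*2*(-41) = -28*(-41) = 1148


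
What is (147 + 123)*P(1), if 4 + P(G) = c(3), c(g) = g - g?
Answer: -1080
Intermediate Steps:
c(g) = 0
P(G) = -4 (P(G) = -4 + 0 = -4)
(147 + 123)*P(1) = (147 + 123)*(-4) = 270*(-4) = -1080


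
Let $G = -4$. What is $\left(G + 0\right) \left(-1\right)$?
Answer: $4$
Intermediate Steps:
$\left(G + 0\right) \left(-1\right) = \left(-4 + 0\right) \left(-1\right) = \left(-4\right) \left(-1\right) = 4$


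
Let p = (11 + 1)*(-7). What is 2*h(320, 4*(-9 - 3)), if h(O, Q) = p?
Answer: -168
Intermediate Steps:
p = -84 (p = 12*(-7) = -84)
h(O, Q) = -84
2*h(320, 4*(-9 - 3)) = 2*(-84) = -168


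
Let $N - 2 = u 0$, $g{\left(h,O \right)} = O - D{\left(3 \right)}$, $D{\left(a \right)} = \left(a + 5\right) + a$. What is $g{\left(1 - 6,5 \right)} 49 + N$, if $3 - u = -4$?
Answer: $-292$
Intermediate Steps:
$u = 7$ ($u = 3 - -4 = 3 + 4 = 7$)
$D{\left(a \right)} = 5 + 2 a$ ($D{\left(a \right)} = \left(5 + a\right) + a = 5 + 2 a$)
$g{\left(h,O \right)} = -11 + O$ ($g{\left(h,O \right)} = O - \left(5 + 2 \cdot 3\right) = O - \left(5 + 6\right) = O - 11 = -11 + O$)
$N = 2$ ($N = 2 + 7 \cdot 0 = 2 + 0 = 2$)
$g{\left(1 - 6,5 \right)} 49 + N = \left(-11 + 5\right) 49 + 2 = \left(-6\right) 49 + 2 = -294 + 2 = -292$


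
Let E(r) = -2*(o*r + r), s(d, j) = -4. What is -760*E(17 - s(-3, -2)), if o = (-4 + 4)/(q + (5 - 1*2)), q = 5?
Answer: 31920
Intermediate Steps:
o = 0 (o = (-4 + 4)/(5 + (5 - 1*2)) = 0/(5 + (5 - 2)) = 0/(5 + 3) = 0/8 = 0*(⅛) = 0)
E(r) = -2*r (E(r) = -2*(0*r + r) = -2*(0 + r) = -2*r)
-760*E(17 - s(-3, -2)) = -(-1520)*(17 - 1*(-4)) = -(-1520)*(17 + 4) = -(-1520)*21 = -760*(-42) = 31920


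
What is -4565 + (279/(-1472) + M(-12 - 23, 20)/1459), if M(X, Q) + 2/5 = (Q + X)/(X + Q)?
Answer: -49022096489/10738240 ≈ -4565.2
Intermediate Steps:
M(X, Q) = ⅗ (M(X, Q) = -⅖ + (Q + X)/(X + Q) = -⅖ + (Q + X)/(Q + X) = -⅖ + 1 = ⅗)
-4565 + (279/(-1472) + M(-12 - 23, 20)/1459) = -4565 + (279/(-1472) + (⅗)/1459) = -4565 + (279*(-1/1472) + (⅗)*(1/1459)) = -4565 + (-279/1472 + 3/7295) = -4565 - 2030889/10738240 = -49022096489/10738240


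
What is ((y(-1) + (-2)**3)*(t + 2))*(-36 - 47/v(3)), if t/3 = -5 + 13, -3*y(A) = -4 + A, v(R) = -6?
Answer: 41743/9 ≈ 4638.1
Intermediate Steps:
y(A) = 4/3 - A/3 (y(A) = -(-4 + A)/3 = 4/3 - A/3)
t = 24 (t = 3*(-5 + 13) = 3*8 = 24)
((y(-1) + (-2)**3)*(t + 2))*(-36 - 47/v(3)) = (((4/3 - 1/3*(-1)) + (-2)**3)*(24 + 2))*(-36 - 47/(-6)) = (((4/3 + 1/3) - 8)*26)*(-36 - 47*(-1/6)) = ((5/3 - 8)*26)*(-36 + 47/6) = -19/3*26*(-169/6) = -494/3*(-169/6) = 41743/9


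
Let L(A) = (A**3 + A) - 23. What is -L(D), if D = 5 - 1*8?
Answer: 53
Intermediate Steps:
D = -3 (D = 5 - 8 = -3)
L(A) = -23 + A + A**3 (L(A) = (A + A**3) - 23 = -23 + A + A**3)
-L(D) = -(-23 - 3 + (-3)**3) = -(-23 - 3 - 27) = -1*(-53) = 53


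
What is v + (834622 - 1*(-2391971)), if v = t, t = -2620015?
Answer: 606578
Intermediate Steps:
v = -2620015
v + (834622 - 1*(-2391971)) = -2620015 + (834622 - 1*(-2391971)) = -2620015 + (834622 + 2391971) = -2620015 + 3226593 = 606578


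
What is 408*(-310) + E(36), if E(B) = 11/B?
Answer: -4553269/36 ≈ -1.2648e+5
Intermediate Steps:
408*(-310) + E(36) = 408*(-310) + 11/36 = -126480 + 11*(1/36) = -126480 + 11/36 = -4553269/36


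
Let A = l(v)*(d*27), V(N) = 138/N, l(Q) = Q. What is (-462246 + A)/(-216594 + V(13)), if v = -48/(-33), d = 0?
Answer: 1001533/469264 ≈ 2.1343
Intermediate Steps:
v = 16/11 (v = -48*(-1/33) = 16/11 ≈ 1.4545)
A = 0 (A = 16*(0*27)/11 = (16/11)*0 = 0)
(-462246 + A)/(-216594 + V(13)) = (-462246 + 0)/(-216594 + 138/13) = -462246/(-216594 + 138*(1/13)) = -462246/(-216594 + 138/13) = -462246/(-2815584/13) = -462246*(-13/2815584) = 1001533/469264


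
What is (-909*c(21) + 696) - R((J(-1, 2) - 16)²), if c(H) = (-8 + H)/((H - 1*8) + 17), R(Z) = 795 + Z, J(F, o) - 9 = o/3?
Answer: -47971/90 ≈ -533.01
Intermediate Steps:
J(F, o) = 9 + o/3
c(H) = (-8 + H)/(9 + H) (c(H) = (-8 + H)/((H - 8) + 17) = (-8 + H)/((-8 + H) + 17) = (-8 + H)/(9 + H))
(-909*c(21) + 696) - R((J(-1, 2) - 16)²) = (-909*(-8 + 21)/(9 + 21) + 696) - (795 + ((9 + (⅓)*2) - 16)²) = (-909*13/30 + 696) - (795 + ((9 + ⅔) - 16)²) = (-303*13/10 + 696) - (795 + (29/3 - 16)²) = (-909*13/30 + 696) - (795 + (-19/3)²) = (-3939/10 + 696) - (795 + 361/9) = 3021/10 - 1*7516/9 = 3021/10 - 7516/9 = -47971/90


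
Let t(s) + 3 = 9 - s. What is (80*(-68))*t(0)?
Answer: -32640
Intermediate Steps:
t(s) = 6 - s (t(s) = -3 + (9 - s) = 6 - s)
(80*(-68))*t(0) = (80*(-68))*(6 - 1*0) = -5440*(6 + 0) = -5440*6 = -32640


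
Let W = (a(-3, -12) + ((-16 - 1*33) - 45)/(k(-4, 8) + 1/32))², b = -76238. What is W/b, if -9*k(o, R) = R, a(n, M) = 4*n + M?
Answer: -223534368/2325602071 ≈ -0.096119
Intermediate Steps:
a(n, M) = M + 4*n
k(o, R) = -R/9
W = 447068736/61009 (W = ((-12 + 4*(-3)) + ((-16 - 1*33) - 45)/(-⅑*8 + 1/32))² = ((-12 - 12) + ((-16 - 33) - 45)/(-8/9 + 1/32))² = (-24 + (-49 - 45)/(-247/288))² = (-24 - 94*(-288/247))² = (-24 + 27072/247)² = (21144/247)² = 447068736/61009 ≈ 7327.9)
W/b = (447068736/61009)/(-76238) = (447068736/61009)*(-1/76238) = -223534368/2325602071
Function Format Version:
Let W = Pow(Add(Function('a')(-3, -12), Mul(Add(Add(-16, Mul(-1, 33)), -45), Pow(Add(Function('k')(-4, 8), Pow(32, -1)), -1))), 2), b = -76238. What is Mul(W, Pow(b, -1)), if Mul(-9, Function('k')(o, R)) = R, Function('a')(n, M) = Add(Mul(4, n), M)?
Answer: Rational(-223534368, 2325602071) ≈ -0.096119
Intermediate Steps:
Function('a')(n, M) = Add(M, Mul(4, n))
Function('k')(o, R) = Mul(Rational(-1, 9), R)
W = Rational(447068736, 61009) (W = Pow(Add(Add(-12, Mul(4, -3)), Mul(Add(Add(-16, Mul(-1, 33)), -45), Pow(Add(Mul(Rational(-1, 9), 8), Pow(32, -1)), -1))), 2) = Pow(Add(Add(-12, -12), Mul(Add(Add(-16, -33), -45), Pow(Add(Rational(-8, 9), Rational(1, 32)), -1))), 2) = Pow(Add(-24, Mul(Add(-49, -45), Pow(Rational(-247, 288), -1))), 2) = Pow(Add(-24, Mul(-94, Rational(-288, 247))), 2) = Pow(Add(-24, Rational(27072, 247)), 2) = Pow(Rational(21144, 247), 2) = Rational(447068736, 61009) ≈ 7327.9)
Mul(W, Pow(b, -1)) = Mul(Rational(447068736, 61009), Pow(-76238, -1)) = Mul(Rational(447068736, 61009), Rational(-1, 76238)) = Rational(-223534368, 2325602071)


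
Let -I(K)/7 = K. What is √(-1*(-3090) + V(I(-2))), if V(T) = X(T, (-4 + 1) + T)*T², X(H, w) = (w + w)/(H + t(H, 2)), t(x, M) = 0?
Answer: √3398 ≈ 58.292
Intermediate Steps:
I(K) = -7*K
X(H, w) = 2*w/H (X(H, w) = (w + w)/(H + 0) = (2*w)/H = 2*w/H)
V(T) = 2*T*(-3 + T) (V(T) = (2*((-4 + 1) + T)/T)*T² = (2*(-3 + T)/T)*T² = 2*T*(-3 + T))
√(-1*(-3090) + V(I(-2))) = √(-1*(-3090) + 2*(-7*(-2))*(-3 - 7*(-2))) = √(3090 + 2*14*(-3 + 14)) = √(3090 + 2*14*11) = √(3090 + 308) = √3398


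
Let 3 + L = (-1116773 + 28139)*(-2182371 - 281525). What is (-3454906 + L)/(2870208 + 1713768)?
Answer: 2682277503155/4583976 ≈ 5.8514e+5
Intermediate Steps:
L = 2682280958061 (L = -3 + (-1116773 + 28139)*(-2182371 - 281525) = -3 - 1088634*(-2463896) = -3 + 2682280958064 = 2682280958061)
(-3454906 + L)/(2870208 + 1713768) = (-3454906 + 2682280958061)/(2870208 + 1713768) = 2682277503155/4583976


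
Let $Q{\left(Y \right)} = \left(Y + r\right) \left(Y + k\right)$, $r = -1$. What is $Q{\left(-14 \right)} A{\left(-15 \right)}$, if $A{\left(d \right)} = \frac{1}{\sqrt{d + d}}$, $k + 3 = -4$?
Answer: $- \frac{21 i \sqrt{30}}{2} \approx - 57.511 i$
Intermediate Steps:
$k = -7$ ($k = -3 - 4 = -7$)
$Q{\left(Y \right)} = \left(-1 + Y\right) \left(-7 + Y\right)$ ($Q{\left(Y \right)} = \left(Y - 1\right) \left(Y - 7\right) = \left(-1 + Y\right) \left(-7 + Y\right)$)
$A{\left(d \right)} = \frac{\sqrt{2}}{2 \sqrt{d}}$ ($A{\left(d \right)} = \frac{1}{\sqrt{2 d}} = \frac{1}{\sqrt{2} \sqrt{d}} = \frac{\sqrt{2}}{2 \sqrt{d}}$)
$Q{\left(-14 \right)} A{\left(-15 \right)} = \left(7 + \left(-14\right)^{2} - -112\right) \frac{\sqrt{2}}{2 i \sqrt{15}} = \left(7 + 196 + 112\right) \frac{\sqrt{2} \left(- \frac{i \sqrt{15}}{15}\right)}{2} = 315 \left(- \frac{i \sqrt{30}}{30}\right) = - \frac{21 i \sqrt{30}}{2}$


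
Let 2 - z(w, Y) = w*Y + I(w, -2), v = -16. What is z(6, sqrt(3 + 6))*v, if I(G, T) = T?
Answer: 224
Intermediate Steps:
z(w, Y) = 4 - Y*w (z(w, Y) = 2 - (w*Y - 2) = 2 - (Y*w - 2) = 2 - (-2 + Y*w) = 2 + (2 - Y*w) = 4 - Y*w)
z(6, sqrt(3 + 6))*v = (4 - 1*sqrt(3 + 6)*6)*(-16) = (4 - 1*sqrt(9)*6)*(-16) = (4 - 1*3*6)*(-16) = (4 - 18)*(-16) = -14*(-16) = 224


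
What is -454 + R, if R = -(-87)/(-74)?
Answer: -33683/74 ≈ -455.18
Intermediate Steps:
R = -87/74 (R = -(-87)*(-1)/74 = -1*87/74 = -87/74 ≈ -1.1757)
-454 + R = -454 - 87/74 = -33683/74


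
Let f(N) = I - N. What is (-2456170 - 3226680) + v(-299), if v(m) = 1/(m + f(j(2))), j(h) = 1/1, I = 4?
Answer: -1682123601/296 ≈ -5.6828e+6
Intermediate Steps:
j(h) = 1
f(N) = 4 - N
v(m) = 1/(3 + m) (v(m) = 1/(m + (4 - 1*1)) = 1/(m + (4 - 1)) = 1/(m + 3) = 1/(3 + m))
(-2456170 - 3226680) + v(-299) = (-2456170 - 3226680) + 1/(3 - 299) = -5682850 + 1/(-296) = -5682850 - 1/296 = -1682123601/296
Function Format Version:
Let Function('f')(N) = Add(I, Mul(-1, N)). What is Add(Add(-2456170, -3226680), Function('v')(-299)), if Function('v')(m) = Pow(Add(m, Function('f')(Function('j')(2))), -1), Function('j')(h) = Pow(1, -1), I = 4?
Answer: Rational(-1682123601, 296) ≈ -5.6828e+6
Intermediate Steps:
Function('j')(h) = 1
Function('f')(N) = Add(4, Mul(-1, N))
Function('v')(m) = Pow(Add(3, m), -1) (Function('v')(m) = Pow(Add(m, Add(4, Mul(-1, 1))), -1) = Pow(Add(m, Add(4, -1)), -1) = Pow(Add(m, 3), -1) = Pow(Add(3, m), -1))
Add(Add(-2456170, -3226680), Function('v')(-299)) = Add(Add(-2456170, -3226680), Pow(Add(3, -299), -1)) = Add(-5682850, Pow(-296, -1)) = Add(-5682850, Rational(-1, 296)) = Rational(-1682123601, 296)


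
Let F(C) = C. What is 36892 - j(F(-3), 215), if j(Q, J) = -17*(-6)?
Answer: 36790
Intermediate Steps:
j(Q, J) = 102
36892 - j(F(-3), 215) = 36892 - 1*102 = 36892 - 102 = 36790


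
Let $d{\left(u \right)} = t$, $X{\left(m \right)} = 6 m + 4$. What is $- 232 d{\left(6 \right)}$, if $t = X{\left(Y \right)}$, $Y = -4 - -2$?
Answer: $1856$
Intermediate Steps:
$Y = -2$ ($Y = -4 + 2 = -2$)
$X{\left(m \right)} = 4 + 6 m$
$t = -8$ ($t = 4 + 6 \left(-2\right) = 4 - 12 = -8$)
$d{\left(u \right)} = -8$
$- 232 d{\left(6 \right)} = \left(-232\right) \left(-8\right) = 1856$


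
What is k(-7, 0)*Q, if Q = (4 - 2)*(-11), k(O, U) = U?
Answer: 0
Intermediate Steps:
Q = -22 (Q = 2*(-11) = -22)
k(-7, 0)*Q = 0*(-22) = 0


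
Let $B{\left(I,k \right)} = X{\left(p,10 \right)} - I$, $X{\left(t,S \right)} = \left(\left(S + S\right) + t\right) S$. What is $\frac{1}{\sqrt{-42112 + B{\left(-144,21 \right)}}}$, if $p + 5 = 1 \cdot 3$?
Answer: $- \frac{i \sqrt{10447}}{20894} \approx - 0.0048919 i$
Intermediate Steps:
$p = -2$ ($p = -5 + 1 \cdot 3 = -5 + 3 = -2$)
$X{\left(t,S \right)} = S \left(t + 2 S\right)$ ($X{\left(t,S \right)} = \left(2 S + t\right) S = \left(t + 2 S\right) S = S \left(t + 2 S\right)$)
$B{\left(I,k \right)} = 180 - I$ ($B{\left(I,k \right)} = 10 \left(-2 + 2 \cdot 10\right) - I = 10 \left(-2 + 20\right) - I = 10 \cdot 18 - I = 180 - I$)
$\frac{1}{\sqrt{-42112 + B{\left(-144,21 \right)}}} = \frac{1}{\sqrt{-42112 + \left(180 - -144\right)}} = \frac{1}{\sqrt{-42112 + \left(180 + 144\right)}} = \frac{1}{\sqrt{-42112 + 324}} = \frac{1}{\sqrt{-41788}} = \frac{1}{2 i \sqrt{10447}} = - \frac{i \sqrt{10447}}{20894}$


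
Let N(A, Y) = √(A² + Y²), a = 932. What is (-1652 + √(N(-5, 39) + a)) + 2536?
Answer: 884 + √(932 + √1546) ≈ 915.17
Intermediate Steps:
(-1652 + √(N(-5, 39) + a)) + 2536 = (-1652 + √(√((-5)² + 39²) + 932)) + 2536 = (-1652 + √(√(25 + 1521) + 932)) + 2536 = (-1652 + √(√1546 + 932)) + 2536 = (-1652 + √(932 + √1546)) + 2536 = 884 + √(932 + √1546)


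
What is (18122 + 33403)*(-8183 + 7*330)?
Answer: -302606325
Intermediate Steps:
(18122 + 33403)*(-8183 + 7*330) = 51525*(-8183 + 2310) = 51525*(-5873) = -302606325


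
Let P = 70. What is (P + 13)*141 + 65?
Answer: 11768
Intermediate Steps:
(P + 13)*141 + 65 = (70 + 13)*141 + 65 = 83*141 + 65 = 11703 + 65 = 11768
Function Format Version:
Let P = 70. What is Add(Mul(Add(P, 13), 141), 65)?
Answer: 11768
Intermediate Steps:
Add(Mul(Add(P, 13), 141), 65) = Add(Mul(Add(70, 13), 141), 65) = Add(Mul(83, 141), 65) = Add(11703, 65) = 11768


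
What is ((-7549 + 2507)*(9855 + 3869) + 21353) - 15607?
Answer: -69190662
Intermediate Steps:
((-7549 + 2507)*(9855 + 3869) + 21353) - 15607 = (-5042*13724 + 21353) - 15607 = (-69196408 + 21353) - 15607 = -69175055 - 15607 = -69190662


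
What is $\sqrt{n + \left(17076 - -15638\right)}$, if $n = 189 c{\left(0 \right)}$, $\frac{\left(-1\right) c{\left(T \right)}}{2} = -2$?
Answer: $\sqrt{33470} \approx 182.95$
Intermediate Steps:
$c{\left(T \right)} = 4$ ($c{\left(T \right)} = \left(-2\right) \left(-2\right) = 4$)
$n = 756$ ($n = 189 \cdot 4 = 756$)
$\sqrt{n + \left(17076 - -15638\right)} = \sqrt{756 + \left(17076 - -15638\right)} = \sqrt{756 + \left(17076 + 15638\right)} = \sqrt{756 + 32714} = \sqrt{33470}$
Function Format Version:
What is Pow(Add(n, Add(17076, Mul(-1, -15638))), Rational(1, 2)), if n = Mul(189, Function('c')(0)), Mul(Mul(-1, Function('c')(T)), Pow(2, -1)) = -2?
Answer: Pow(33470, Rational(1, 2)) ≈ 182.95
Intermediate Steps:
Function('c')(T) = 4 (Function('c')(T) = Mul(-2, -2) = 4)
n = 756 (n = Mul(189, 4) = 756)
Pow(Add(n, Add(17076, Mul(-1, -15638))), Rational(1, 2)) = Pow(Add(756, Add(17076, Mul(-1, -15638))), Rational(1, 2)) = Pow(Add(756, Add(17076, 15638)), Rational(1, 2)) = Pow(Add(756, 32714), Rational(1, 2)) = Pow(33470, Rational(1, 2))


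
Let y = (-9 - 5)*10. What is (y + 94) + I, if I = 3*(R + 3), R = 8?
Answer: -13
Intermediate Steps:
I = 33 (I = 3*(8 + 3) = 3*11 = 33)
y = -140 (y = -14*10 = -140)
(y + 94) + I = (-140 + 94) + 33 = -46 + 33 = -13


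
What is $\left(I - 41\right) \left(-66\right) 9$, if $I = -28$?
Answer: $40986$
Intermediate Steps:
$\left(I - 41\right) \left(-66\right) 9 = \left(-28 - 41\right) \left(-66\right) 9 = \left(-69\right) \left(-66\right) 9 = 4554 \cdot 9 = 40986$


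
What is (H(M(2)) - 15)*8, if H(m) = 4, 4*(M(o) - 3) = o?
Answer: -88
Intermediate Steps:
M(o) = 3 + o/4
(H(M(2)) - 15)*8 = (4 - 15)*8 = -11*8 = -88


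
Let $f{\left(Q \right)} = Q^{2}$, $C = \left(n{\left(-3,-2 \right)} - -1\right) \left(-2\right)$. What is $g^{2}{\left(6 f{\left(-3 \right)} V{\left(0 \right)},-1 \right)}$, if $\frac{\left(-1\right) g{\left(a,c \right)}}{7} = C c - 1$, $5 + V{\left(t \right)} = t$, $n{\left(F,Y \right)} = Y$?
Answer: $441$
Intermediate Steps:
$V{\left(t \right)} = -5 + t$
$C = 2$ ($C = \left(-2 - -1\right) \left(-2\right) = \left(-2 + 1\right) \left(-2\right) = \left(-1\right) \left(-2\right) = 2$)
$g{\left(a,c \right)} = 7 - 14 c$ ($g{\left(a,c \right)} = - 7 \left(2 c - 1\right) = - 7 \left(-1 + 2 c\right) = 7 - 14 c$)
$g^{2}{\left(6 f{\left(-3 \right)} V{\left(0 \right)},-1 \right)} = \left(7 - -14\right)^{2} = \left(7 + 14\right)^{2} = 21^{2} = 441$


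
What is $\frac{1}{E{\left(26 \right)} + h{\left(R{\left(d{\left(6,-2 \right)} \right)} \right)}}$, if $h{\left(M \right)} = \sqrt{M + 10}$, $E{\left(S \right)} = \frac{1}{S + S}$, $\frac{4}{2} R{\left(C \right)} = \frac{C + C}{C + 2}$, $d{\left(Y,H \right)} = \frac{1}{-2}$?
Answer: $- \frac{156}{78413} + \frac{2704 \sqrt{87}}{78413} \approx 0.31966$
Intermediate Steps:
$d{\left(Y,H \right)} = - \frac{1}{2}$
$R{\left(C \right)} = \frac{C}{2 + C}$ ($R{\left(C \right)} = \frac{\left(C + C\right) \frac{1}{C + 2}}{2} = \frac{2 C \frac{1}{2 + C}}{2} = \frac{C}{2 + C}$)
$E{\left(S \right)} = \frac{1}{2 S}$
$h{\left(M \right)} = \sqrt{10 + M}$
$\frac{1}{E{\left(26 \right)} + h{\left(R{\left(d{\left(6,-2 \right)} \right)} \right)}} = \frac{1}{\frac{1}{2 \cdot 26} + \sqrt{10 - \frac{1}{2 \left(2 - \frac{1}{2}\right)}}} = \frac{1}{\frac{1}{2} \cdot \frac{1}{26} + \sqrt{10 - \frac{1}{2 \cdot \frac{3}{2}}}} = \frac{1}{\frac{1}{52} + \sqrt{10 - \frac{1}{3}}} = \frac{1}{\frac{1}{52} + \sqrt{\frac{29}{3}}} = \frac{1}{\frac{1}{52} + \frac{\sqrt{87}}{3}}$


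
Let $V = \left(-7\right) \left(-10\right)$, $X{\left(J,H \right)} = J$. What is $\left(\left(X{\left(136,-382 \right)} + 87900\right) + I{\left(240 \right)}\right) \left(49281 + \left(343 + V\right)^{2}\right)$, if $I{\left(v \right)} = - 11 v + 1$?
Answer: $18774530450$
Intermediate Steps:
$V = 70$
$I{\left(v \right)} = 1 - 11 v$
$\left(\left(X{\left(136,-382 \right)} + 87900\right) + I{\left(240 \right)}\right) \left(49281 + \left(343 + V\right)^{2}\right) = \left(\left(136 + 87900\right) + \left(1 - 2640\right)\right) \left(49281 + \left(343 + 70\right)^{2}\right) = \left(88036 + \left(1 - 2640\right)\right) \left(49281 + 413^{2}\right) = \left(88036 - 2639\right) \left(49281 + 170569\right) = 85397 \cdot 219850 = 18774530450$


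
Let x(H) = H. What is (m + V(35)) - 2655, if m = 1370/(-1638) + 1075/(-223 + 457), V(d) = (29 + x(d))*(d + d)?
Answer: 2995505/1638 ≈ 1828.8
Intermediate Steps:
V(d) = 2*d*(29 + d) (V(d) = (29 + d)*(d + d) = (29 + d)*(2*d) = 2*d*(29 + d))
m = 6155/1638 (m = 1370*(-1/1638) + 1075/234 = -685/819 + 1075*(1/234) = -685/819 + 1075/234 = 6155/1638 ≈ 3.7576)
(m + V(35)) - 2655 = (6155/1638 + 2*35*(29 + 35)) - 2655 = (6155/1638 + 2*35*64) - 2655 = (6155/1638 + 4480) - 2655 = 7344395/1638 - 2655 = 2995505/1638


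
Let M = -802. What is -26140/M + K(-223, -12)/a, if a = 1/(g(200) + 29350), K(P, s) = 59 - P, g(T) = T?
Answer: 3341586170/401 ≈ 8.3331e+6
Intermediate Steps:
a = 1/29550 (a = 1/(200 + 29350) = 1/29550 ≈ 3.3841e-5)
-26140/M + K(-223, -12)/a = -26140/(-802) + (59 - 1*(-223))/(1/29550) = -26140*(-1/802) + (59 + 223)*29550 = 13070/401 + 282*29550 = 13070/401 + 8333100 = 3341586170/401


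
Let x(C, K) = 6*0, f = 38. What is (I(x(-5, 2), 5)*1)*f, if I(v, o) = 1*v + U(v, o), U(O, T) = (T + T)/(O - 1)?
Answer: -380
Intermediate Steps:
U(O, T) = 2*T/(-1 + O) (U(O, T) = (2*T)/(-1 + O) = 2*T/(-1 + O))
x(C, K) = 0
I(v, o) = v + 2*o/(-1 + v) (I(v, o) = 1*v + 2*o/(-1 + v) = v + 2*o/(-1 + v))
(I(x(-5, 2), 5)*1)*f = (((2*5 + 0*(-1 + 0))/(-1 + 0))*1)*38 = (((10 + 0*(-1))/(-1))*1)*38 = (-(10 + 0)*1)*38 = (-1*10*1)*38 = -10*1*38 = -10*38 = -380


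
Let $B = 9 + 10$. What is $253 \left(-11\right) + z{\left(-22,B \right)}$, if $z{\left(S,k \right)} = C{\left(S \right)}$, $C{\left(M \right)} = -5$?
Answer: $-2788$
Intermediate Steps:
$B = 19$
$z{\left(S,k \right)} = -5$
$253 \left(-11\right) + z{\left(-22,B \right)} = 253 \left(-11\right) - 5 = -2783 - 5 = -2788$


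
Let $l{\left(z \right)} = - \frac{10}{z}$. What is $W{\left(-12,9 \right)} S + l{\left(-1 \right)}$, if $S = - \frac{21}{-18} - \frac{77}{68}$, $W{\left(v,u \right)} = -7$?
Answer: $\frac{1991}{204} \approx 9.7598$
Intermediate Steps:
$S = \frac{7}{204}$ ($S = \left(-21\right) \left(- \frac{1}{18}\right) - \frac{77}{68} = \frac{7}{6} - \frac{77}{68} = \frac{7}{204} \approx 0.034314$)
$W{\left(-12,9 \right)} S + l{\left(-1 \right)} = \left(-7\right) \frac{7}{204} - \frac{10}{-1} = - \frac{49}{204} - -10 = - \frac{49}{204} + 10 = \frac{1991}{204}$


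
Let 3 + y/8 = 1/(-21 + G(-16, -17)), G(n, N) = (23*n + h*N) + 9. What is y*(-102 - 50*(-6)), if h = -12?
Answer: -4761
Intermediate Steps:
G(n, N) = 9 - 12*N + 23*n (G(n, N) = (23*n - 12*N) + 9 = (-12*N + 23*n) + 9 = 9 - 12*N + 23*n)
y = -529/22 (y = -24 + 8/(-21 + (9 - 12*(-17) + 23*(-16))) = -24 + 8/(-21 + (9 + 204 - 368)) = -24 + 8/(-21 - 155) = -24 + 8/(-176) = -24 + 8*(-1/176) = -24 - 1/22 = -529/22 ≈ -24.045)
y*(-102 - 50*(-6)) = -529*(-102 - 50*(-6))/22 = -529*(-102 + 300)/22 = -529/22*198 = -4761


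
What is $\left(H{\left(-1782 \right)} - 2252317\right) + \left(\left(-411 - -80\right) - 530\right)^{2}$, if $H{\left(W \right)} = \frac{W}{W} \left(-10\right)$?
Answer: $-1511006$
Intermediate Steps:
$H{\left(W \right)} = -10$ ($H{\left(W \right)} = 1 \left(-10\right) = -10$)
$\left(H{\left(-1782 \right)} - 2252317\right) + \left(\left(-411 - -80\right) - 530\right)^{2} = \left(-10 - 2252317\right) + \left(\left(-411 - -80\right) - 530\right)^{2} = -2252327 + \left(\left(-411 + 80\right) - 530\right)^{2} = -2252327 + \left(-331 - 530\right)^{2} = -2252327 + \left(-861\right)^{2} = -2252327 + 741321 = -1511006$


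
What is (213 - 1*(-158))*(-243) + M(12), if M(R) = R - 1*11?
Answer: -90152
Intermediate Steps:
M(R) = -11 + R (M(R) = R - 11 = -11 + R)
(213 - 1*(-158))*(-243) + M(12) = (213 - 1*(-158))*(-243) + (-11 + 12) = (213 + 158)*(-243) + 1 = 371*(-243) + 1 = -90153 + 1 = -90152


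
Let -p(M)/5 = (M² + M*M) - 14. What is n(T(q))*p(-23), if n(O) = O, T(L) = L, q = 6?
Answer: -31320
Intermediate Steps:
p(M) = 70 - 10*M² (p(M) = -5*((M² + M*M) - 14) = -5*((M² + M²) - 14) = -5*(2*M² - 14) = -5*(-14 + 2*M²) = 70 - 10*M²)
n(T(q))*p(-23) = 6*(70 - 10*(-23)²) = 6*(70 - 10*529) = 6*(70 - 5290) = 6*(-5220) = -31320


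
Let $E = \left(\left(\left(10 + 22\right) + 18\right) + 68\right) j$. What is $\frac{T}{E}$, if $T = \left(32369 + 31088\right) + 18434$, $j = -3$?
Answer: $- \frac{27297}{118} \approx -231.33$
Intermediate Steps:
$E = -354$ ($E = \left(\left(\left(10 + 22\right) + 18\right) + 68\right) \left(-3\right) = \left(\left(32 + 18\right) + 68\right) \left(-3\right) = \left(50 + 68\right) \left(-3\right) = 118 \left(-3\right) = -354$)
$T = 81891$ ($T = 63457 + 18434 = 81891$)
$\frac{T}{E} = \frac{81891}{-354} = 81891 \left(- \frac{1}{354}\right) = - \frac{27297}{118}$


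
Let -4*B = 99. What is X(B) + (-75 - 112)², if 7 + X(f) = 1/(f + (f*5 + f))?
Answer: 24228662/693 ≈ 34962.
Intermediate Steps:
B = -99/4 (B = -¼*99 = -99/4 ≈ -24.750)
X(f) = -7 + 1/(7*f) (X(f) = -7 + 1/(f + (f*5 + f)) = -7 + 1/(f + (5*f + f)) = -7 + 1/(f + 6*f) = -7 + 1/(7*f))
X(B) + (-75 - 112)² = (-7 + 1/(7*(-99/4))) + (-75 - 112)² = (-7 + (⅐)*(-4/99)) + (-187)² = (-7 - 4/693) + 34969 = -4855/693 + 34969 = 24228662/693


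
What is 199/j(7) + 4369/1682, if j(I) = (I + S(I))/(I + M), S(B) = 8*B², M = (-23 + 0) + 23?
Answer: 583751/95874 ≈ 6.0887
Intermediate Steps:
M = 0 (M = -23 + 23 = 0)
j(I) = (I + 8*I²)/I (j(I) = (I + 8*I²)/(I + 0) = (I + 8*I²)/I)
199/j(7) + 4369/1682 = 199/(1 + 8*7) + 4369/1682 = 199/(1 + 56) + 4369*(1/1682) = 199/57 + 4369/1682 = 583751/95874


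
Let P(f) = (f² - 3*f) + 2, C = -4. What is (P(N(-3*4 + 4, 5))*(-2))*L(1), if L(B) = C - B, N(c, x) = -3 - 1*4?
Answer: 720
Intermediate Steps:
N(c, x) = -7 (N(c, x) = -3 - 4 = -7)
L(B) = -4 - B
P(f) = 2 + f² - 3*f
(P(N(-3*4 + 4, 5))*(-2))*L(1) = ((2 + (-7)² - 3*(-7))*(-2))*(-4 - 1*1) = ((2 + 49 + 21)*(-2))*(-4 - 1) = (72*(-2))*(-5) = -144*(-5) = 720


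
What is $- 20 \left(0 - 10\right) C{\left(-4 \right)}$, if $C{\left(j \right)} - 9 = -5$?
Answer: $800$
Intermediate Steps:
$C{\left(j \right)} = 4$ ($C{\left(j \right)} = 9 - 5 = 4$)
$- 20 \left(0 - 10\right) C{\left(-4 \right)} = - 20 \left(0 - 10\right) 4 = \left(-20\right) \left(-10\right) 4 = 200 \cdot 4 = 800$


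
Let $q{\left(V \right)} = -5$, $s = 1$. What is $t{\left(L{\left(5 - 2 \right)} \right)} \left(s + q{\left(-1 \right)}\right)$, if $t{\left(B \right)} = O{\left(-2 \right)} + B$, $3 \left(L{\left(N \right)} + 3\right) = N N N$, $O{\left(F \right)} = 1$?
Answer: $-28$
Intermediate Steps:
$L{\left(N \right)} = -3 + \frac{N^{3}}{3}$ ($L{\left(N \right)} = -3 + \frac{N N N}{3} = -3 + \frac{N^{2} N}{3} = -3 + \frac{N^{3}}{3}$)
$t{\left(B \right)} = 1 + B$
$t{\left(L{\left(5 - 2 \right)} \right)} \left(s + q{\left(-1 \right)}\right) = \left(1 - \left(3 - \frac{\left(5 - 2\right)^{3}}{3}\right)\right) \left(1 - 5\right) = \left(1 - \left(3 - \frac{\left(5 - 2\right)^{3}}{3}\right)\right) \left(-4\right) = \left(1 - \left(3 - \frac{3^{3}}{3}\right)\right) \left(-4\right) = \left(1 + \left(-3 + \frac{1}{3} \cdot 27\right)\right) \left(-4\right) = \left(1 + \left(-3 + 9\right)\right) \left(-4\right) = \left(1 + 6\right) \left(-4\right) = 7 \left(-4\right) = -28$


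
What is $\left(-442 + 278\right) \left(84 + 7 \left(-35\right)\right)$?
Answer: $26404$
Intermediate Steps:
$\left(-442 + 278\right) \left(84 + 7 \left(-35\right)\right) = - 164 \left(84 - 245\right) = \left(-164\right) \left(-161\right) = 26404$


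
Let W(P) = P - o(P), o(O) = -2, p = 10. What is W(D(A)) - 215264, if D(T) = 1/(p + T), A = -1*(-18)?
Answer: -6027335/28 ≈ -2.1526e+5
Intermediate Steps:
A = 18
D(T) = 1/(10 + T)
W(P) = 2 + P (W(P) = P - 1*(-2) = P + 2 = 2 + P)
W(D(A)) - 215264 = (2 + 1/(10 + 18)) - 215264 = (2 + 1/28) - 215264 = 57/28 - 215264 = -6027335/28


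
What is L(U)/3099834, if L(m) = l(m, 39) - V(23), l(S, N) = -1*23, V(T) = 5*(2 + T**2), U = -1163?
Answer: -1339/1549917 ≈ -0.00086392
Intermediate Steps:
V(T) = 10 + 5*T**2
l(S, N) = -23
L(m) = -2678 (L(m) = -23 - (10 + 5*23**2) = -23 - (10 + 5*529) = -23 - (10 + 2645) = -23 - 1*2655 = -23 - 2655 = -2678)
L(U)/3099834 = -2678/3099834 = -2678*1/3099834 = -1339/1549917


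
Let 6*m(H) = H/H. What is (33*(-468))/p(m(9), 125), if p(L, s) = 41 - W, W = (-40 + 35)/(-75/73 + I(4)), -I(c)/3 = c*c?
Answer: -27637038/73187 ≈ -377.62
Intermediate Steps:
I(c) = -3*c**2 (I(c) = -3*c*c = -3*c**2)
m(H) = 1/6 (m(H) = (H/H)/6 = (1/6)*1 = 1/6)
W = 365/3579 (W = (-40 + 35)/(-75/73 - 3*4**2) = -5/(-75*1/73 - 3*16) = -5/(-75/73 - 48) = -5/(-3579/73) = -5*(-73/3579) = 365/3579 ≈ 0.10198)
p(L, s) = 146374/3579 (p(L, s) = 41 - 1*365/3579 = 41 - 365/3579 = 146374/3579)
(33*(-468))/p(m(9), 125) = (33*(-468))/(146374/3579) = -15444*3579/146374 = -27637038/73187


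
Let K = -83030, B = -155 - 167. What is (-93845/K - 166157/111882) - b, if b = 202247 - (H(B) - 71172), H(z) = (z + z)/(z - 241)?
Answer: -71499185693898292/261501183249 ≈ -2.7342e+5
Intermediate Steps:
B = -322
H(z) = 2*z/(-241 + z) (H(z) = (2*z)/(-241 + z) = 2*z/(-241 + z))
b = 153934253/563 (b = 202247 - (2*(-322)/(-241 - 322) - 71172) = 202247 - (2*(-322)/(-563) - 71172) = 202247 - (2*(-322)*(-1/563) - 71172) = 202247 - (644/563 - 71172) = 202247 - 1*(-40069192/563) = 202247 + 40069192/563 = 153934253/563 ≈ 2.7342e+5)
(-93845/K - 166157/111882) - b = (-93845/(-83030) - 166157/111882) - 1*153934253/563 = (-93845*(-1/83030) - 166157*1/111882) - 153934253/563 = (18769/16606 - 166157/111882) - 153934253/563 = -164822471/464478123 - 153934253/563 = -71499185693898292/261501183249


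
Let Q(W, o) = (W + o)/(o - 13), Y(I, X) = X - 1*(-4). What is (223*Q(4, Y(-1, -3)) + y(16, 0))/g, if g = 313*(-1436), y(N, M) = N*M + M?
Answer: 1115/5393616 ≈ 0.00020673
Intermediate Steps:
Y(I, X) = 4 + X (Y(I, X) = X + 4 = 4 + X)
y(N, M) = M + M*N (y(N, M) = M*N + M = M + M*N)
g = -449468
Q(W, o) = (W + o)/(-13 + o)
(223*Q(4, Y(-1, -3)) + y(16, 0))/g = (223*((4 + (4 - 3))/(-13 + (4 - 3))) + 0*(1 + 16))/(-449468) = (223*((4 + 1)/(-13 + 1)) + 0*17)*(-1/449468) = (223*(5/(-12)) + 0)*(-1/449468) = (223*(-1/12*5) + 0)*(-1/449468) = (223*(-5/12) + 0)*(-1/449468) = (-1115/12 + 0)*(-1/449468) = -1115/12*(-1/449468) = 1115/5393616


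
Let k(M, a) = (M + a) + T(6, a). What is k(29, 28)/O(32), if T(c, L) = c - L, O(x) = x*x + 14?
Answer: 35/1038 ≈ 0.033719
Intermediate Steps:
O(x) = 14 + x**2 (O(x) = x**2 + 14 = 14 + x**2)
k(M, a) = 6 + M (k(M, a) = (M + a) + (6 - a) = 6 + M)
k(29, 28)/O(32) = (6 + 29)/(14 + 32**2) = 35/(14 + 1024) = 35/1038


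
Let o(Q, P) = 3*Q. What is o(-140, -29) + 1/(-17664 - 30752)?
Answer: -20334721/48416 ≈ -420.00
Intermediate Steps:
o(-140, -29) + 1/(-17664 - 30752) = 3*(-140) + 1/(-17664 - 30752) = -420 + 1/(-48416) = -420 - 1/48416 = -20334721/48416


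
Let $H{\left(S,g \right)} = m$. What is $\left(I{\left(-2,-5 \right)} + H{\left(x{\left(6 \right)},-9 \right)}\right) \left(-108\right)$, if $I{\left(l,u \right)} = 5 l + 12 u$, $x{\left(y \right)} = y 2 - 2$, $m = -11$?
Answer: $8748$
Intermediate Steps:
$x{\left(y \right)} = -2 + 2 y$ ($x{\left(y \right)} = 2 y - 2 = -2 + 2 y$)
$H{\left(S,g \right)} = -11$
$\left(I{\left(-2,-5 \right)} + H{\left(x{\left(6 \right)},-9 \right)}\right) \left(-108\right) = \left(\left(5 \left(-2\right) + 12 \left(-5\right)\right) - 11\right) \left(-108\right) = \left(\left(-10 - 60\right) - 11\right) \left(-108\right) = \left(-70 - 11\right) \left(-108\right) = \left(-81\right) \left(-108\right) = 8748$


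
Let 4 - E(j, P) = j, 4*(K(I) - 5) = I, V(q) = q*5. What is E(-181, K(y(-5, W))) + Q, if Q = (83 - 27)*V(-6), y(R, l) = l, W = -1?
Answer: -1495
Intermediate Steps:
V(q) = 5*q
Q = -1680 (Q = (83 - 27)*(5*(-6)) = 56*(-30) = -1680)
K(I) = 5 + I/4
E(j, P) = 4 - j
E(-181, K(y(-5, W))) + Q = (4 - 1*(-181)) - 1680 = (4 + 181) - 1680 = 185 - 1680 = -1495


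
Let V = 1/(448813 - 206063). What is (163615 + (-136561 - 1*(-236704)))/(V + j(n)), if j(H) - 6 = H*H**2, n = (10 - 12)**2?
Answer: 64027254500/16992501 ≈ 3768.0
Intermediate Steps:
n = 4 (n = (-2)**2 = 4)
j(H) = 6 + H**3 (j(H) = 6 + H*H**2 = 6 + H**3)
V = 1/242750 ≈ 4.1195e-6
(163615 + (-136561 - 1*(-236704)))/(V + j(n)) = (163615 + (-136561 - 1*(-236704)))/(1/242750 + (6 + 4**3)) = (163615 + (-136561 + 236704))/(1/242750 + (6 + 64)) = (163615 + 100143)/(1/242750 + 70) = 263758/(16992501/242750) = 263758*(242750/16992501) = 64027254500/16992501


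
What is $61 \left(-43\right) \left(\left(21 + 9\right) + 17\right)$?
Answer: $-123281$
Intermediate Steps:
$61 \left(-43\right) \left(\left(21 + 9\right) + 17\right) = - 2623 \left(30 + 17\right) = \left(-2623\right) 47 = -123281$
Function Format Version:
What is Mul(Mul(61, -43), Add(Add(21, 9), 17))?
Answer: -123281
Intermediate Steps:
Mul(Mul(61, -43), Add(Add(21, 9), 17)) = Mul(-2623, Add(30, 17)) = Mul(-2623, 47) = -123281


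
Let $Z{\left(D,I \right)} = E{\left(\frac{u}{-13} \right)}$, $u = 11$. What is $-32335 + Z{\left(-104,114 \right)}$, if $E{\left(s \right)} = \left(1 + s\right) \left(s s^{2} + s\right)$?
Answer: $- \frac{923526315}{28561} \approx -32335.0$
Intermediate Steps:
$E{\left(s \right)} = \left(1 + s\right) \left(s + s^{3}\right)$ ($E{\left(s \right)} = \left(1 + s\right) \left(s^{3} + s\right) = \left(1 + s\right) \left(s + s^{3}\right)$)
$Z{\left(D,I \right)} = - \frac{6380}{28561}$ ($Z{\left(D,I \right)} = \frac{11}{-13} \left(1 + \frac{11}{-13} + \left(\frac{11}{-13}\right)^{2} + \left(\frac{11}{-13}\right)^{3}\right) = 11 \left(- \frac{1}{13}\right) \left(1 + 11 \left(- \frac{1}{13}\right) + \left(11 \left(- \frac{1}{13}\right)\right)^{2} + \left(11 \left(- \frac{1}{13}\right)\right)^{3}\right) = - \frac{11 \left(1 - \frac{11}{13} + \left(- \frac{11}{13}\right)^{2} + \left(- \frac{11}{13}\right)^{3}\right)}{13} = - \frac{11 \left(1 - \frac{11}{13} + \frac{121}{169} - \frac{1331}{2197}\right)}{13} = \left(- \frac{11}{13}\right) \frac{580}{2197} = - \frac{6380}{28561}$)
$-32335 + Z{\left(-104,114 \right)} = -32335 - \frac{6380}{28561} = - \frac{923526315}{28561}$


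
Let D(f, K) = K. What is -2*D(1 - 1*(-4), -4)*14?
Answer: 112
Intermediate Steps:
-2*D(1 - 1*(-4), -4)*14 = -2*(-4)*14 = 8*14 = 112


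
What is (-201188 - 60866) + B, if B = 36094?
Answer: -225960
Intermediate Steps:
(-201188 - 60866) + B = (-201188 - 60866) + 36094 = -262054 + 36094 = -225960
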